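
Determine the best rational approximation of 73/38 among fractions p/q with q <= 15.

25/13

Expand x = 73/38 as a continued fraction with the Euclidean algorithm:
  73 = 1*38 + 35, so a_0 = 1.
  38 = 1*35 + 3, so a_1 = 1.
  35 = 11*3 + 2, so a_2 = 11.
  3 = 1*2 + 1, so a_3 = 1.
  2 = 2*1 + 0, so a_4 = 2.
so x = [1; 1, 11, 1, 2].
Convergents (p_i = a_i*p_{i-1} + p_{i-2}, q_i = a_i*q_{i-1} + q_{i-2} with p_{-2}=0, p_{-1}=1, q_{-2}=1, q_{-1}=0), until the denominator exceeds 15:
  i=0: a_0=1, p_0 = 1*1 + 0 = 1, q_0 = 1*0 + 1 = 1.
  i=1: a_1=1, p_1 = 1*1 + 1 = 2, q_1 = 1*1 + 0 = 1.
  i=2: a_2=11, p_2 = 11*2 + 1 = 23, q_2 = 11*1 + 1 = 12.
  i=3: a_3=1, p_3 = 1*23 + 2 = 25, q_3 = 1*12 + 1 = 13.
  i=4: a_4=2, p_4 = 2*25 + 23 = 73, q_4 = 2*13 + 12 = 38.
q_4 = 38 > 15, so the last convergent with denominator <= 15 is p_3/q_3 = 25/13.
The closest fraction with denominator <= 15 is either p_3/q_3 or the intermediate fraction (k*p_3 + p_2)/(k*q_3 + q_2) with the largest k >= 1 whose denominator stays <= 15; these approach x as k grows, and every other convergent or intermediate fraction in range is farther away.
Largest k: floor((15 - q_2)/q_3) = floor((15 - 12)/13) = 0.
Since k = 0, no intermediate fraction beyond p_3/q_3 has denominator <= 15, so the convergent 25/13 is the closest (its error is |73*13 - 25*38|/(38*13) = 1/494).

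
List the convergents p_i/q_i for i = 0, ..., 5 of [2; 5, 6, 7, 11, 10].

2/1, 11/5, 68/31, 487/222, 5425/2473, 54737/24952

Using the convergent recurrence p_i = a_i*p_{i-1} + p_{i-2}, q_i = a_i*q_{i-1} + q_{i-2} with p_{-2}=0, p_{-1}=1, q_{-2}=1, q_{-1}=0:
  i=0: a_0=2, p_0 = 2*1 + 0 = 2, q_0 = 2*0 + 1 = 1.
  i=1: a_1=5, p_1 = 5*2 + 1 = 11, q_1 = 5*1 + 0 = 5.
  i=2: a_2=6, p_2 = 6*11 + 2 = 68, q_2 = 6*5 + 1 = 31.
  i=3: a_3=7, p_3 = 7*68 + 11 = 487, q_3 = 7*31 + 5 = 222.
  i=4: a_4=11, p_4 = 11*487 + 68 = 5425, q_4 = 11*222 + 31 = 2473.
  i=5: a_5=10, p_5 = 10*5425 + 487 = 54737, q_5 = 10*2473 + 222 = 24952.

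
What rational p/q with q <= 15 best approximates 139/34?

Expand x = 139/34 as a continued fraction with the Euclidean algorithm:
  139 = 4*34 + 3, so a_0 = 4.
  34 = 11*3 + 1, so a_1 = 11.
  3 = 3*1 + 0, so a_2 = 3.
so x = [4; 11, 3].
Convergents (p_i = a_i*p_{i-1} + p_{i-2}, q_i = a_i*q_{i-1} + q_{i-2} with p_{-2}=0, p_{-1}=1, q_{-2}=1, q_{-1}=0), until the denominator exceeds 15:
  i=0: a_0=4, p_0 = 4*1 + 0 = 4, q_0 = 4*0 + 1 = 1.
  i=1: a_1=11, p_1 = 11*4 + 1 = 45, q_1 = 11*1 + 0 = 11.
  i=2: a_2=3, p_2 = 3*45 + 4 = 139, q_2 = 3*11 + 1 = 34.
q_2 = 34 > 15, so the last convergent with denominator <= 15 is p_1/q_1 = 45/11.
The closest fraction with denominator <= 15 is either p_1/q_1 or the intermediate fraction (k*p_1 + p_0)/(k*q_1 + q_0) with the largest k >= 1 whose denominator stays <= 15; these approach x as k grows, and every other convergent or intermediate fraction in range is farther away.
Largest k: floor((15 - q_0)/q_1) = floor((15 - 1)/11) = 1.
That gives (1*45 + 4)/(1*11 + 1) = 49/12.
Compare the errors: |x - 45/11| = |139*11 - 45*34|/(34*11) = 1/374, and |x - 49/12| = |139*12 - 49*34|/(34*12) = 2/408.
Cross-multiplying, 1*408 = 408 < 748 = 2*374, so 1/374 is smaller: the convergent 45/11 is closer to x than 49/12.

45/11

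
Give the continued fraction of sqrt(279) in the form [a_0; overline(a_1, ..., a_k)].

[16; overline(1, 2, 2, 1, 2, 2, 1, 32)]

Write x_i = (sqrt(279) + m_i)/d_i with (m_0, d_0) = (0, 1). a_0 = floor(sqrt(279)) = 16, since 16^2 = 256 <= 279 < 289 = 17^2.
Iterate m_{i+1} = d_i*a_i - m_i, d_{i+1} = (279 - m_{i+1}^2)/d_i, a_{i+1} = floor((a_0 + m_{i+1})/d_{i+1}):
  m_1 = 1*16 - 0 = 16, d_1 = (279 - 16^2)/1 = 23/1 = 23, a_1 = floor((16 + 16)/23) = 1.
  m_2 = 23*1 - 16 = 7, d_2 = (279 - 7^2)/23 = 230/23 = 10, a_2 = floor((16 + 7)/10) = 2.
  m_3 = 10*2 - 7 = 13, d_3 = (279 - 13^2)/10 = 110/10 = 11, a_3 = floor((16 + 13)/11) = 2.
  m_4 = 11*2 - 13 = 9, d_4 = (279 - 9^2)/11 = 198/11 = 18, a_4 = floor((16 + 9)/18) = 1.
  m_5 = 18*1 - 9 = 9, d_5 = (279 - 9^2)/18 = 198/18 = 11, a_5 = floor((16 + 9)/11) = 2.
  m_6 = 11*2 - 9 = 13, d_6 = (279 - 13^2)/11 = 110/11 = 10, a_6 = floor((16 + 13)/10) = 2.
  m_7 = 10*2 - 13 = 7, d_7 = (279 - 7^2)/10 = 230/10 = 23, a_7 = floor((16 + 7)/23) = 1.
  m_8 = 23*1 - 7 = 16, d_8 = (279 - 16^2)/23 = 23/23 = 1, a_8 = floor((16 + 16)/1) = 32.
  m_9 = 1*32 - 16 = 16, d_9 = (279 - 16^2)/1 = 23/1 = 23: (m_9, d_9) = (m_1, d_1) = (16, 23), so from here the quotients repeat a_1, ..., a_8; the period length is 8.
Hence the expansion of sqrt(279) is a_0 = 16 followed by the repeating block 1, 2, 2, 1, 2, 2, 1, 32 (period 8).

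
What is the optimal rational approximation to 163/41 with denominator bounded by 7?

4/1

Expand x = 163/41 as a continued fraction with the Euclidean algorithm:
  163 = 3*41 + 40, so a_0 = 3.
  41 = 1*40 + 1, so a_1 = 1.
  40 = 40*1 + 0, so a_2 = 40.
so x = [3; 1, 40].
Convergents (p_i = a_i*p_{i-1} + p_{i-2}, q_i = a_i*q_{i-1} + q_{i-2} with p_{-2}=0, p_{-1}=1, q_{-2}=1, q_{-1}=0), until the denominator exceeds 7:
  i=0: a_0=3, p_0 = 3*1 + 0 = 3, q_0 = 3*0 + 1 = 1.
  i=1: a_1=1, p_1 = 1*3 + 1 = 4, q_1 = 1*1 + 0 = 1.
  i=2: a_2=40, p_2 = 40*4 + 3 = 163, q_2 = 40*1 + 1 = 41.
q_2 = 41 > 7, so the last convergent with denominator <= 7 is p_1/q_1 = 4/1.
The closest fraction with denominator <= 7 is either p_1/q_1 or the intermediate fraction (k*p_1 + p_0)/(k*q_1 + q_0) with the largest k >= 1 whose denominator stays <= 7; these approach x as k grows, and every other convergent or intermediate fraction in range is farther away.
Largest k: floor((7 - q_0)/q_1) = floor((7 - 1)/1) = 6.
That gives (6*4 + 3)/(6*1 + 1) = 27/7.
Compare the errors: |x - 4/1| = |163*1 - 4*41|/(41*1) = 1/41, and |x - 27/7| = |163*7 - 27*41|/(41*7) = 34/287.
Cross-multiplying, 1*287 = 287 < 1394 = 34*41, so 1/41 is smaller: the convergent 4/1 is closer to x than 27/7.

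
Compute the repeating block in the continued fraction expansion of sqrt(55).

Write x_i = (sqrt(55) + m_i)/d_i with (m_0, d_0) = (0, 1). a_0 = floor(sqrt(55)) = 7, since 7^2 = 49 <= 55 < 64 = 8^2.
Iterate m_{i+1} = d_i*a_i - m_i, d_{i+1} = (55 - m_{i+1}^2)/d_i, a_{i+1} = floor((a_0 + m_{i+1})/d_{i+1}):
  m_1 = 1*7 - 0 = 7, d_1 = (55 - 7^2)/1 = 6/1 = 6, a_1 = floor((7 + 7)/6) = 2.
  m_2 = 6*2 - 7 = 5, d_2 = (55 - 5^2)/6 = 30/6 = 5, a_2 = floor((7 + 5)/5) = 2.
  m_3 = 5*2 - 5 = 5, d_3 = (55 - 5^2)/5 = 30/5 = 6, a_3 = floor((7 + 5)/6) = 2.
  m_4 = 6*2 - 5 = 7, d_4 = (55 - 7^2)/6 = 6/6 = 1, a_4 = floor((7 + 7)/1) = 14.
  m_5 = 1*14 - 7 = 7, d_5 = (55 - 7^2)/1 = 6/1 = 6: (m_5, d_5) = (m_1, d_1) = (7, 6), so from here the quotients repeat a_1, ..., a_4; the period length is 4.
Hence the expansion of sqrt(55) is a_0 = 7 followed by the repeating block 2, 2, 2, 14 (period 4).

[7; (2, 2, 2, 14)]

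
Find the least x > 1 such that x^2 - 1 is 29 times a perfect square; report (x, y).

First expand sqrt(29) as a continued fraction. With x_i = (sqrt(29) + m_i)/d_i and (m_0, d_0) = (0, 1): a_0 = floor(sqrt(29)) = 5, since 5^2 = 25 <= 29 < 36 = 6^2.
Iterate m_{i+1} = d_i*a_i - m_i, d_{i+1} = (29 - m_{i+1}^2)/d_i, a_{i+1} = floor((a_0 + m_{i+1})/d_{i+1}):
  m_1 = 1*5 - 0 = 5, d_1 = (29 - 5^2)/1 = 4/1 = 4, a_1 = floor((5 + 5)/4) = 2.
  m_2 = 4*2 - 5 = 3, d_2 = (29 - 3^2)/4 = 20/4 = 5, a_2 = floor((5 + 3)/5) = 1.
  m_3 = 5*1 - 3 = 2, d_3 = (29 - 2^2)/5 = 25/5 = 5, a_3 = floor((5 + 2)/5) = 1.
  m_4 = 5*1 - 2 = 3, d_4 = (29 - 3^2)/5 = 20/5 = 4, a_4 = floor((5 + 3)/4) = 2.
  m_5 = 4*2 - 3 = 5, d_5 = (29 - 5^2)/4 = 4/4 = 1, a_5 = floor((5 + 5)/1) = 10.
  m_6 = 1*10 - 5 = 5, d_6 = (29 - 5^2)/1 = 4/1 = 4: (m_6, d_6) = (m_1, d_1) = (5, 4), so from here the quotients repeat a_1, ..., a_5; the period length is 5.
So sqrt(29) = [5; (2, 1, 1, 2, 10)] with period length k = 5.
k is odd, so (p_{k-1}, q_{k-1}) only solves x^2 - 29y^2 = -1 and the fundamental solution of x^2 - 29y^2 = 1 is (p_{2k-1}, q_{2k-1}) = (p_9, q_9); compute convergents through index 9, running through the period twice.
Convergents (p_i = a_i*p_{i-1} + p_{i-2}, q_i = a_i*q_{i-1} + q_{i-2} with p_{-2}=0, p_{-1}=1, q_{-2}=1, q_{-1}=0):
  i=0: a_0=5, p_0 = 5*1 + 0 = 5, q_0 = 5*0 + 1 = 1.
  i=1: a_1=2, p_1 = 2*5 + 1 = 11, q_1 = 2*1 + 0 = 2.
  i=2: a_2=1, p_2 = 1*11 + 5 = 16, q_2 = 1*2 + 1 = 3.
  i=3: a_3=1, p_3 = 1*16 + 11 = 27, q_3 = 1*3 + 2 = 5.
  i=4: a_4=2, p_4 = 2*27 + 16 = 70, q_4 = 2*5 + 3 = 13.
  i=5: a_5=10, p_5 = 10*70 + 27 = 727, q_5 = 10*13 + 5 = 135.
  i=6: a_6=2, p_6 = 2*727 + 70 = 1524, q_6 = 2*135 + 13 = 283.
  i=7: a_7=1, p_7 = 1*1524 + 727 = 2251, q_7 = 1*283 + 135 = 418.
  i=8: a_8=1, p_8 = 1*2251 + 1524 = 3775, q_8 = 1*418 + 283 = 701.
  i=9: a_9=2, p_9 = 2*3775 + 2251 = 9801, q_9 = 2*701 + 418 = 1820.
Indeed p_4^2 - 29*q_4^2 = 4900 - 4901 = -1, not +1.
Check: 9801^2 - 29*1820^2 = 96059601 - 96059600 = 1, so (x, y) = (9801, 1820) solves the equation, and by the theorem it is the least positive solution.

(x, y) = (9801, 1820)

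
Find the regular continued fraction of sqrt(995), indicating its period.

[31; (1, 1, 5, 4, 3, 12, 3, 4, 5, 1, 1, 62)]

Write x_i = (sqrt(995) + m_i)/d_i with (m_0, d_0) = (0, 1). a_0 = floor(sqrt(995)) = 31, since 31^2 = 961 <= 995 < 1024 = 32^2.
Iterate m_{i+1} = d_i*a_i - m_i, d_{i+1} = (995 - m_{i+1}^2)/d_i, a_{i+1} = floor((a_0 + m_{i+1})/d_{i+1}):
  m_1 = 1*31 - 0 = 31, d_1 = (995 - 31^2)/1 = 34/1 = 34, a_1 = floor((31 + 31)/34) = 1.
  m_2 = 34*1 - 31 = 3, d_2 = (995 - 3^2)/34 = 986/34 = 29, a_2 = floor((31 + 3)/29) = 1.
  m_3 = 29*1 - 3 = 26, d_3 = (995 - 26^2)/29 = 319/29 = 11, a_3 = floor((31 + 26)/11) = 5.
  m_4 = 11*5 - 26 = 29, d_4 = (995 - 29^2)/11 = 154/11 = 14, a_4 = floor((31 + 29)/14) = 4.
  m_5 = 14*4 - 29 = 27, d_5 = (995 - 27^2)/14 = 266/14 = 19, a_5 = floor((31 + 27)/19) = 3.
  m_6 = 19*3 - 27 = 30, d_6 = (995 - 30^2)/19 = 95/19 = 5, a_6 = floor((31 + 30)/5) = 12.
  m_7 = 5*12 - 30 = 30, d_7 = (995 - 30^2)/5 = 95/5 = 19, a_7 = floor((31 + 30)/19) = 3.
  m_8 = 19*3 - 30 = 27, d_8 = (995 - 27^2)/19 = 266/19 = 14, a_8 = floor((31 + 27)/14) = 4.
  m_9 = 14*4 - 27 = 29, d_9 = (995 - 29^2)/14 = 154/14 = 11, a_9 = floor((31 + 29)/11) = 5.
  m_10 = 11*5 - 29 = 26, d_10 = (995 - 26^2)/11 = 319/11 = 29, a_10 = floor((31 + 26)/29) = 1.
  m_11 = 29*1 - 26 = 3, d_11 = (995 - 3^2)/29 = 986/29 = 34, a_11 = floor((31 + 3)/34) = 1.
  m_12 = 34*1 - 3 = 31, d_12 = (995 - 31^2)/34 = 34/34 = 1, a_12 = floor((31 + 31)/1) = 62.
  m_13 = 1*62 - 31 = 31, d_13 = (995 - 31^2)/1 = 34/1 = 34: (m_13, d_13) = (m_1, d_1) = (31, 34), so from here the quotients repeat a_1, ..., a_12; the period length is 12.
Hence the expansion of sqrt(995) is a_0 = 31 followed by the repeating block 1, 1, 5, 4, 3, 12, 3, 4, 5, 1, 1, 62 (period 12).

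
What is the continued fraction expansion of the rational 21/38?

[0; 1, 1, 4, 4]

Run the Euclidean algorithm on 21 and 38; the successive quotients are the partial quotients a_0, a_1, ... (each step inverts the fractional part left over by the previous one):
  21 = 0*38 + 21, so a_0 = 0.
  38 = 1*21 + 17, so a_1 = 1.
  21 = 1*17 + 4, so a_2 = 1.
  17 = 4*4 + 1, so a_3 = 4.
  4 = 4*1 + 0, so a_4 = 4.
The remainder reaches 0 after 5 divisions, so the expansion has 5 partial quotients, read off in order.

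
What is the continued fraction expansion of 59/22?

[2; 1, 2, 7]

Run the Euclidean algorithm on 59 and 22; the successive quotients are the partial quotients a_0, a_1, ... (each step inverts the fractional part left over by the previous one):
  59 = 2*22 + 15, so a_0 = 2.
  22 = 1*15 + 7, so a_1 = 1.
  15 = 2*7 + 1, so a_2 = 2.
  7 = 7*1 + 0, so a_3 = 7.
The remainder reaches 0 after 4 divisions, so the expansion has 4 partial quotients, read off in order.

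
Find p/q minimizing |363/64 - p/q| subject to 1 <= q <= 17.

Expand x = 363/64 as a continued fraction with the Euclidean algorithm:
  363 = 5*64 + 43, so a_0 = 5.
  64 = 1*43 + 21, so a_1 = 1.
  43 = 2*21 + 1, so a_2 = 2.
  21 = 21*1 + 0, so a_3 = 21.
so x = [5; 1, 2, 21].
Convergents (p_i = a_i*p_{i-1} + p_{i-2}, q_i = a_i*q_{i-1} + q_{i-2} with p_{-2}=0, p_{-1}=1, q_{-2}=1, q_{-1}=0), until the denominator exceeds 17:
  i=0: a_0=5, p_0 = 5*1 + 0 = 5, q_0 = 5*0 + 1 = 1.
  i=1: a_1=1, p_1 = 1*5 + 1 = 6, q_1 = 1*1 + 0 = 1.
  i=2: a_2=2, p_2 = 2*6 + 5 = 17, q_2 = 2*1 + 1 = 3.
  i=3: a_3=21, p_3 = 21*17 + 6 = 363, q_3 = 21*3 + 1 = 64.
q_3 = 64 > 17, so the last convergent with denominator <= 17 is p_2/q_2 = 17/3.
The closest fraction with denominator <= 17 is either p_2/q_2 or the intermediate fraction (k*p_2 + p_1)/(k*q_2 + q_1) with the largest k >= 1 whose denominator stays <= 17; these approach x as k grows, and every other convergent or intermediate fraction in range is farther away.
Largest k: floor((17 - q_1)/q_2) = floor((17 - 1)/3) = 5.
That gives (5*17 + 6)/(5*3 + 1) = 91/16.
Compare the errors: |x - 17/3| = |363*3 - 17*64|/(64*3) = 1/192, and |x - 91/16| = |363*16 - 91*64|/(64*16) = 16/1024.
Cross-multiplying, 1*1024 = 1024 < 3072 = 16*192, so 1/192 is smaller: the convergent 17/3 is closer to x than 91/16.

17/3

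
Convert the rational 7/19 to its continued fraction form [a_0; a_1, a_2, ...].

[0; 2, 1, 2, 2]

Run the Euclidean algorithm on 7 and 19; the successive quotients are the partial quotients a_0, a_1, ... (each step inverts the fractional part left over by the previous one):
  7 = 0*19 + 7, so a_0 = 0.
  19 = 2*7 + 5, so a_1 = 2.
  7 = 1*5 + 2, so a_2 = 1.
  5 = 2*2 + 1, so a_3 = 2.
  2 = 2*1 + 0, so a_4 = 2.
The remainder reaches 0 after 5 divisions, so the expansion has 5 partial quotients, read off in order.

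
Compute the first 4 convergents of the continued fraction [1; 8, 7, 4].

1/1, 9/8, 64/57, 265/236

Using the convergent recurrence p_i = a_i*p_{i-1} + p_{i-2}, q_i = a_i*q_{i-1} + q_{i-2} with p_{-2}=0, p_{-1}=1, q_{-2}=1, q_{-1}=0:
  i=0: a_0=1, p_0 = 1*1 + 0 = 1, q_0 = 1*0 + 1 = 1.
  i=1: a_1=8, p_1 = 8*1 + 1 = 9, q_1 = 8*1 + 0 = 8.
  i=2: a_2=7, p_2 = 7*9 + 1 = 64, q_2 = 7*8 + 1 = 57.
  i=3: a_3=4, p_3 = 4*64 + 9 = 265, q_3 = 4*57 + 8 = 236.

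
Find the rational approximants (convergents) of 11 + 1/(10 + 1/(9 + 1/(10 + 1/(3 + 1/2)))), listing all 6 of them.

Using the convergent recurrence p_i = a_i*p_{i-1} + p_{i-2}, q_i = a_i*q_{i-1} + q_{i-2} with p_{-2}=0, p_{-1}=1, q_{-2}=1, q_{-1}=0:
  i=0: a_0=11, p_0 = 11*1 + 0 = 11, q_0 = 11*0 + 1 = 1.
  i=1: a_1=10, p_1 = 10*11 + 1 = 111, q_1 = 10*1 + 0 = 10.
  i=2: a_2=9, p_2 = 9*111 + 11 = 1010, q_2 = 9*10 + 1 = 91.
  i=3: a_3=10, p_3 = 10*1010 + 111 = 10211, q_3 = 10*91 + 10 = 920.
  i=4: a_4=3, p_4 = 3*10211 + 1010 = 31643, q_4 = 3*920 + 91 = 2851.
  i=5: a_5=2, p_5 = 2*31643 + 10211 = 73497, q_5 = 2*2851 + 920 = 6622.

11/1, 111/10, 1010/91, 10211/920, 31643/2851, 73497/6622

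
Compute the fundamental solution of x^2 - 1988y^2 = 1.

First expand sqrt(1988) as a continued fraction. With x_i = (sqrt(1988) + m_i)/d_i and (m_0, d_0) = (0, 1): a_0 = floor(sqrt(1988)) = 44, since 44^2 = 1936 <= 1988 < 2025 = 45^2.
Iterate m_{i+1} = d_i*a_i - m_i, d_{i+1} = (1988 - m_{i+1}^2)/d_i, a_{i+1} = floor((a_0 + m_{i+1})/d_{i+1}):
  m_1 = 1*44 - 0 = 44, d_1 = (1988 - 44^2)/1 = 52/1 = 52, a_1 = floor((44 + 44)/52) = 1.
  m_2 = 52*1 - 44 = 8, d_2 = (1988 - 8^2)/52 = 1924/52 = 37, a_2 = floor((44 + 8)/37) = 1.
  m_3 = 37*1 - 8 = 29, d_3 = (1988 - 29^2)/37 = 1147/37 = 31, a_3 = floor((44 + 29)/31) = 2.
  m_4 = 31*2 - 29 = 33, d_4 = (1988 - 33^2)/31 = 899/31 = 29, a_4 = floor((44 + 33)/29) = 2.
  m_5 = 29*2 - 33 = 25, d_5 = (1988 - 25^2)/29 = 1363/29 = 47, a_5 = floor((44 + 25)/47) = 1.
  m_6 = 47*1 - 25 = 22, d_6 = (1988 - 22^2)/47 = 1504/47 = 32, a_6 = floor((44 + 22)/32) = 2.
  m_7 = 32*2 - 22 = 42, d_7 = (1988 - 42^2)/32 = 224/32 = 7, a_7 = floor((44 + 42)/7) = 12.
  m_8 = 7*12 - 42 = 42, d_8 = (1988 - 42^2)/7 = 224/7 = 32, a_8 = floor((44 + 42)/32) = 2.
  m_9 = 32*2 - 42 = 22, d_9 = (1988 - 22^2)/32 = 1504/32 = 47, a_9 = floor((44 + 22)/47) = 1.
  m_10 = 47*1 - 22 = 25, d_10 = (1988 - 25^2)/47 = 1363/47 = 29, a_10 = floor((44 + 25)/29) = 2.
  m_11 = 29*2 - 25 = 33, d_11 = (1988 - 33^2)/29 = 899/29 = 31, a_11 = floor((44 + 33)/31) = 2.
  m_12 = 31*2 - 33 = 29, d_12 = (1988 - 29^2)/31 = 1147/31 = 37, a_12 = floor((44 + 29)/37) = 1.
  m_13 = 37*1 - 29 = 8, d_13 = (1988 - 8^2)/37 = 1924/37 = 52, a_13 = floor((44 + 8)/52) = 1.
  m_14 = 52*1 - 8 = 44, d_14 = (1988 - 44^2)/52 = 52/52 = 1, a_14 = floor((44 + 44)/1) = 88.
  m_15 = 1*88 - 44 = 44, d_15 = (1988 - 44^2)/1 = 52/1 = 52: (m_15, d_15) = (m_1, d_1) = (44, 52), so from here the quotients repeat a_1, ..., a_14; the period length is 14.
So sqrt(1988) = [44; (1, 1, 2, 2, 1, 2, 12, 2, 1, 2, 2, 1, 1, 88)] with period length k = 14.
k is even, so the fundamental solution of x^2 - 1988y^2 = 1 is (p_{k-1}, q_{k-1}) = (p_13, q_13); compute convergents through index 13.
Convergents (p_i = a_i*p_{i-1} + p_{i-2}, q_i = a_i*q_{i-1} + q_{i-2} with p_{-2}=0, p_{-1}=1, q_{-2}=1, q_{-1}=0):
  i=0: a_0=44, p_0 = 44*1 + 0 = 44, q_0 = 44*0 + 1 = 1.
  i=1: a_1=1, p_1 = 1*44 + 1 = 45, q_1 = 1*1 + 0 = 1.
  i=2: a_2=1, p_2 = 1*45 + 44 = 89, q_2 = 1*1 + 1 = 2.
  i=3: a_3=2, p_3 = 2*89 + 45 = 223, q_3 = 2*2 + 1 = 5.
  i=4: a_4=2, p_4 = 2*223 + 89 = 535, q_4 = 2*5 + 2 = 12.
  i=5: a_5=1, p_5 = 1*535 + 223 = 758, q_5 = 1*12 + 5 = 17.
  i=6: a_6=2, p_6 = 2*758 + 535 = 2051, q_6 = 2*17 + 12 = 46.
  i=7: a_7=12, p_7 = 12*2051 + 758 = 25370, q_7 = 12*46 + 17 = 569.
  i=8: a_8=2, p_8 = 2*25370 + 2051 = 52791, q_8 = 2*569 + 46 = 1184.
  i=9: a_9=1, p_9 = 1*52791 + 25370 = 78161, q_9 = 1*1184 + 569 = 1753.
  i=10: a_10=2, p_10 = 2*78161 + 52791 = 209113, q_10 = 2*1753 + 1184 = 4690.
  i=11: a_11=2, p_11 = 2*209113 + 78161 = 496387, q_11 = 2*4690 + 1753 = 11133.
  i=12: a_12=1, p_12 = 1*496387 + 209113 = 705500, q_12 = 1*11133 + 4690 = 15823.
  i=13: a_13=1, p_13 = 1*705500 + 496387 = 1201887, q_13 = 1*15823 + 11133 = 26956.
Check: 1201887^2 - 1988*26956^2 = 1444532360769 - 1444532360768 = 1, so (x, y) = (1201887, 26956) solves the equation, and by the theorem it is the least positive solution.

(x, y) = (1201887, 26956)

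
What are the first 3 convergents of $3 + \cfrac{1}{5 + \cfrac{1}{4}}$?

3/1, 16/5, 67/21

Using the convergent recurrence p_i = a_i*p_{i-1} + p_{i-2}, q_i = a_i*q_{i-1} + q_{i-2} with p_{-2}=0, p_{-1}=1, q_{-2}=1, q_{-1}=0:
  i=0: a_0=3, p_0 = 3*1 + 0 = 3, q_0 = 3*0 + 1 = 1.
  i=1: a_1=5, p_1 = 5*3 + 1 = 16, q_1 = 5*1 + 0 = 5.
  i=2: a_2=4, p_2 = 4*16 + 3 = 67, q_2 = 4*5 + 1 = 21.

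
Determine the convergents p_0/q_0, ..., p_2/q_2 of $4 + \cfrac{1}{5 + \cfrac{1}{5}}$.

Using the convergent recurrence p_i = a_i*p_{i-1} + p_{i-2}, q_i = a_i*q_{i-1} + q_{i-2} with p_{-2}=0, p_{-1}=1, q_{-2}=1, q_{-1}=0:
  i=0: a_0=4, p_0 = 4*1 + 0 = 4, q_0 = 4*0 + 1 = 1.
  i=1: a_1=5, p_1 = 5*4 + 1 = 21, q_1 = 5*1 + 0 = 5.
  i=2: a_2=5, p_2 = 5*21 + 4 = 109, q_2 = 5*5 + 1 = 26.

4/1, 21/5, 109/26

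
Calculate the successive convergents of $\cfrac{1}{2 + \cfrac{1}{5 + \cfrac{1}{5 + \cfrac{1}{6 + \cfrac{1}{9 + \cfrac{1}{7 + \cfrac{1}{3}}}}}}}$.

Using the convergent recurrence p_i = a_i*p_{i-1} + p_{i-2}, q_i = a_i*q_{i-1} + q_{i-2} with p_{-2}=0, p_{-1}=1, q_{-2}=1, q_{-1}=0:
  i=0: a_0=0, p_0 = 0*1 + 0 = 0, q_0 = 0*0 + 1 = 1.
  i=1: a_1=2, p_1 = 2*0 + 1 = 1, q_1 = 2*1 + 0 = 2.
  i=2: a_2=5, p_2 = 5*1 + 0 = 5, q_2 = 5*2 + 1 = 11.
  i=3: a_3=5, p_3 = 5*5 + 1 = 26, q_3 = 5*11 + 2 = 57.
  i=4: a_4=6, p_4 = 6*26 + 5 = 161, q_4 = 6*57 + 11 = 353.
  i=5: a_5=9, p_5 = 9*161 + 26 = 1475, q_5 = 9*353 + 57 = 3234.
  i=6: a_6=7, p_6 = 7*1475 + 161 = 10486, q_6 = 7*3234 + 353 = 22991.
  i=7: a_7=3, p_7 = 3*10486 + 1475 = 32933, q_7 = 3*22991 + 3234 = 72207.

0/1, 1/2, 5/11, 26/57, 161/353, 1475/3234, 10486/22991, 32933/72207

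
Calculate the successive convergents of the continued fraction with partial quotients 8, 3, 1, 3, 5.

Using the convergent recurrence p_i = a_i*p_{i-1} + p_{i-2}, q_i = a_i*q_{i-1} + q_{i-2} with p_{-2}=0, p_{-1}=1, q_{-2}=1, q_{-1}=0:
  i=0: a_0=8, p_0 = 8*1 + 0 = 8, q_0 = 8*0 + 1 = 1.
  i=1: a_1=3, p_1 = 3*8 + 1 = 25, q_1 = 3*1 + 0 = 3.
  i=2: a_2=1, p_2 = 1*25 + 8 = 33, q_2 = 1*3 + 1 = 4.
  i=3: a_3=3, p_3 = 3*33 + 25 = 124, q_3 = 3*4 + 3 = 15.
  i=4: a_4=5, p_4 = 5*124 + 33 = 653, q_4 = 5*15 + 4 = 79.

8/1, 25/3, 33/4, 124/15, 653/79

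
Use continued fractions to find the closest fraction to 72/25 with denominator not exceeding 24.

49/17

Expand x = 72/25 as a continued fraction with the Euclidean algorithm:
  72 = 2*25 + 22, so a_0 = 2.
  25 = 1*22 + 3, so a_1 = 1.
  22 = 7*3 + 1, so a_2 = 7.
  3 = 3*1 + 0, so a_3 = 3.
so x = [2; 1, 7, 3].
Convergents (p_i = a_i*p_{i-1} + p_{i-2}, q_i = a_i*q_{i-1} + q_{i-2} with p_{-2}=0, p_{-1}=1, q_{-2}=1, q_{-1}=0), until the denominator exceeds 24:
  i=0: a_0=2, p_0 = 2*1 + 0 = 2, q_0 = 2*0 + 1 = 1.
  i=1: a_1=1, p_1 = 1*2 + 1 = 3, q_1 = 1*1 + 0 = 1.
  i=2: a_2=7, p_2 = 7*3 + 2 = 23, q_2 = 7*1 + 1 = 8.
  i=3: a_3=3, p_3 = 3*23 + 3 = 72, q_3 = 3*8 + 1 = 25.
q_3 = 25 > 24, so the last convergent with denominator <= 24 is p_2/q_2 = 23/8.
The closest fraction with denominator <= 24 is either p_2/q_2 or the intermediate fraction (k*p_2 + p_1)/(k*q_2 + q_1) with the largest k >= 1 whose denominator stays <= 24; these approach x as k grows, and every other convergent or intermediate fraction in range is farther away.
Largest k: floor((24 - q_1)/q_2) = floor((24 - 1)/8) = 2.
That gives (2*23 + 3)/(2*8 + 1) = 49/17.
Compare the errors: |x - 23/8| = |72*8 - 23*25|/(25*8) = 1/200, and |x - 49/17| = |72*17 - 49*25|/(25*17) = 1/425.
Cross-multiplying, 1*200 = 200 < 425 = 1*425, so 1/425 is smaller: the intermediate fraction 49/17 is closer to x than 23/8.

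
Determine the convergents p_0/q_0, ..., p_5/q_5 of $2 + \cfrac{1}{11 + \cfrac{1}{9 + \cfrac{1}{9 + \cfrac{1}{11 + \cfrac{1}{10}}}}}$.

Using the convergent recurrence p_i = a_i*p_{i-1} + p_{i-2}, q_i = a_i*q_{i-1} + q_{i-2} with p_{-2}=0, p_{-1}=1, q_{-2}=1, q_{-1}=0:
  i=0: a_0=2, p_0 = 2*1 + 0 = 2, q_0 = 2*0 + 1 = 1.
  i=1: a_1=11, p_1 = 11*2 + 1 = 23, q_1 = 11*1 + 0 = 11.
  i=2: a_2=9, p_2 = 9*23 + 2 = 209, q_2 = 9*11 + 1 = 100.
  i=3: a_3=9, p_3 = 9*209 + 23 = 1904, q_3 = 9*100 + 11 = 911.
  i=4: a_4=11, p_4 = 11*1904 + 209 = 21153, q_4 = 11*911 + 100 = 10121.
  i=5: a_5=10, p_5 = 10*21153 + 1904 = 213434, q_5 = 10*10121 + 911 = 102121.

2/1, 23/11, 209/100, 1904/911, 21153/10121, 213434/102121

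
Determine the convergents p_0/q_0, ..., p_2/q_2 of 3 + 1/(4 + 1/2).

3/1, 13/4, 29/9

Using the convergent recurrence p_i = a_i*p_{i-1} + p_{i-2}, q_i = a_i*q_{i-1} + q_{i-2} with p_{-2}=0, p_{-1}=1, q_{-2}=1, q_{-1}=0:
  i=0: a_0=3, p_0 = 3*1 + 0 = 3, q_0 = 3*0 + 1 = 1.
  i=1: a_1=4, p_1 = 4*3 + 1 = 13, q_1 = 4*1 + 0 = 4.
  i=2: a_2=2, p_2 = 2*13 + 3 = 29, q_2 = 2*4 + 1 = 9.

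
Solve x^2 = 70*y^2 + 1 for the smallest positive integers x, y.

(x, y) = (251, 30)

First expand sqrt(70) as a continued fraction. With x_i = (sqrt(70) + m_i)/d_i and (m_0, d_0) = (0, 1): a_0 = floor(sqrt(70)) = 8, since 8^2 = 64 <= 70 < 81 = 9^2.
Iterate m_{i+1} = d_i*a_i - m_i, d_{i+1} = (70 - m_{i+1}^2)/d_i, a_{i+1} = floor((a_0 + m_{i+1})/d_{i+1}):
  m_1 = 1*8 - 0 = 8, d_1 = (70 - 8^2)/1 = 6/1 = 6, a_1 = floor((8 + 8)/6) = 2.
  m_2 = 6*2 - 8 = 4, d_2 = (70 - 4^2)/6 = 54/6 = 9, a_2 = floor((8 + 4)/9) = 1.
  m_3 = 9*1 - 4 = 5, d_3 = (70 - 5^2)/9 = 45/9 = 5, a_3 = floor((8 + 5)/5) = 2.
  m_4 = 5*2 - 5 = 5, d_4 = (70 - 5^2)/5 = 45/5 = 9, a_4 = floor((8 + 5)/9) = 1.
  m_5 = 9*1 - 5 = 4, d_5 = (70 - 4^2)/9 = 54/9 = 6, a_5 = floor((8 + 4)/6) = 2.
  m_6 = 6*2 - 4 = 8, d_6 = (70 - 8^2)/6 = 6/6 = 1, a_6 = floor((8 + 8)/1) = 16.
  m_7 = 1*16 - 8 = 8, d_7 = (70 - 8^2)/1 = 6/1 = 6: (m_7, d_7) = (m_1, d_1) = (8, 6), so from here the quotients repeat a_1, ..., a_6; the period length is 6.
So sqrt(70) = [8; (2, 1, 2, 1, 2, 16)] with period length k = 6.
k is even, so the fundamental solution of x^2 - 70y^2 = 1 is (p_{k-1}, q_{k-1}) = (p_5, q_5); compute convergents through index 5.
Convergents (p_i = a_i*p_{i-1} + p_{i-2}, q_i = a_i*q_{i-1} + q_{i-2} with p_{-2}=0, p_{-1}=1, q_{-2}=1, q_{-1}=0):
  i=0: a_0=8, p_0 = 8*1 + 0 = 8, q_0 = 8*0 + 1 = 1.
  i=1: a_1=2, p_1 = 2*8 + 1 = 17, q_1 = 2*1 + 0 = 2.
  i=2: a_2=1, p_2 = 1*17 + 8 = 25, q_2 = 1*2 + 1 = 3.
  i=3: a_3=2, p_3 = 2*25 + 17 = 67, q_3 = 2*3 + 2 = 8.
  i=4: a_4=1, p_4 = 1*67 + 25 = 92, q_4 = 1*8 + 3 = 11.
  i=5: a_5=2, p_5 = 2*92 + 67 = 251, q_5 = 2*11 + 8 = 30.
Check: 251^2 - 70*30^2 = 63001 - 63000 = 1, so (x, y) = (251, 30) solves the equation, and by the theorem it is the least positive solution.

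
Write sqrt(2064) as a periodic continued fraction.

Write x_i = (sqrt(2064) + m_i)/d_i with (m_0, d_0) = (0, 1). a_0 = floor(sqrt(2064)) = 45, since 45^2 = 2025 <= 2064 < 2116 = 46^2.
Iterate m_{i+1} = d_i*a_i - m_i, d_{i+1} = (2064 - m_{i+1}^2)/d_i, a_{i+1} = floor((a_0 + m_{i+1})/d_{i+1}):
  m_1 = 1*45 - 0 = 45, d_1 = (2064 - 45^2)/1 = 39/1 = 39, a_1 = floor((45 + 45)/39) = 2.
  m_2 = 39*2 - 45 = 33, d_2 = (2064 - 33^2)/39 = 975/39 = 25, a_2 = floor((45 + 33)/25) = 3.
  m_3 = 25*3 - 33 = 42, d_3 = (2064 - 42^2)/25 = 300/25 = 12, a_3 = floor((45 + 42)/12) = 7.
  m_4 = 12*7 - 42 = 42, d_4 = (2064 - 42^2)/12 = 300/12 = 25, a_4 = floor((45 + 42)/25) = 3.
  m_5 = 25*3 - 42 = 33, d_5 = (2064 - 33^2)/25 = 975/25 = 39, a_5 = floor((45 + 33)/39) = 2.
  m_6 = 39*2 - 33 = 45, d_6 = (2064 - 45^2)/39 = 39/39 = 1, a_6 = floor((45 + 45)/1) = 90.
  m_7 = 1*90 - 45 = 45, d_7 = (2064 - 45^2)/1 = 39/1 = 39: (m_7, d_7) = (m_1, d_1) = (45, 39), so from here the quotients repeat a_1, ..., a_6; the period length is 6.
Hence the expansion of sqrt(2064) is a_0 = 45 followed by the repeating block 2, 3, 7, 3, 2, 90 (period 6).

[45; (2, 3, 7, 3, 2, 90)]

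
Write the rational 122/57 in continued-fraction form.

[2; 7, 8]

Run the Euclidean algorithm on 122 and 57; the successive quotients are the partial quotients a_0, a_1, ... (each step inverts the fractional part left over by the previous one):
  122 = 2*57 + 8, so a_0 = 2.
  57 = 7*8 + 1, so a_1 = 7.
  8 = 8*1 + 0, so a_2 = 8.
The remainder reaches 0 after 3 divisions, so the expansion has 3 partial quotients, read off in order.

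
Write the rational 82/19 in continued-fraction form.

Run the Euclidean algorithm on 82 and 19; the successive quotients are the partial quotients a_0, a_1, ... (each step inverts the fractional part left over by the previous one):
  82 = 4*19 + 6, so a_0 = 4.
  19 = 3*6 + 1, so a_1 = 3.
  6 = 6*1 + 0, so a_2 = 6.
The remainder reaches 0 after 3 divisions, so the expansion has 3 partial quotients, read off in order.

[4; 3, 6]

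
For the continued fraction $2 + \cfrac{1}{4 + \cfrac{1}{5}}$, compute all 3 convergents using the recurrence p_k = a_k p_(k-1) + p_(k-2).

Using the convergent recurrence p_i = a_i*p_{i-1} + p_{i-2}, q_i = a_i*q_{i-1} + q_{i-2} with p_{-2}=0, p_{-1}=1, q_{-2}=1, q_{-1}=0:
  i=0: a_0=2, p_0 = 2*1 + 0 = 2, q_0 = 2*0 + 1 = 1.
  i=1: a_1=4, p_1 = 4*2 + 1 = 9, q_1 = 4*1 + 0 = 4.
  i=2: a_2=5, p_2 = 5*9 + 2 = 47, q_2 = 5*4 + 1 = 21.

2/1, 9/4, 47/21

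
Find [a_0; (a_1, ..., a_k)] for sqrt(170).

Write x_i = (sqrt(170) + m_i)/d_i with (m_0, d_0) = (0, 1). a_0 = floor(sqrt(170)) = 13, since 13^2 = 169 <= 170 < 196 = 14^2.
Iterate m_{i+1} = d_i*a_i - m_i, d_{i+1} = (170 - m_{i+1}^2)/d_i, a_{i+1} = floor((a_0 + m_{i+1})/d_{i+1}):
  m_1 = 1*13 - 0 = 13, d_1 = (170 - 13^2)/1 = 1/1 = 1, a_1 = floor((13 + 13)/1) = 26.
  m_2 = 1*26 - 13 = 13, d_2 = (170 - 13^2)/1 = 1/1 = 1: (m_2, d_2) = (m_1, d_1) = (13, 1), so from here the quotient a_1 repeats; the period length is 1.
Hence the expansion of sqrt(170) is a_0 = 13 followed by the repeating block 26 (period 1).

[13; (26)]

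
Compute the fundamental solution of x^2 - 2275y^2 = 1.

(x, y) = (1574, 33)

First expand sqrt(2275) as a continued fraction. With x_i = (sqrt(2275) + m_i)/d_i and (m_0, d_0) = (0, 1): a_0 = floor(sqrt(2275)) = 47, since 47^2 = 2209 <= 2275 < 2304 = 48^2.
Iterate m_{i+1} = d_i*a_i - m_i, d_{i+1} = (2275 - m_{i+1}^2)/d_i, a_{i+1} = floor((a_0 + m_{i+1})/d_{i+1}):
  m_1 = 1*47 - 0 = 47, d_1 = (2275 - 47^2)/1 = 66/1 = 66, a_1 = floor((47 + 47)/66) = 1.
  m_2 = 66*1 - 47 = 19, d_2 = (2275 - 19^2)/66 = 1914/66 = 29, a_2 = floor((47 + 19)/29) = 2.
  m_3 = 29*2 - 19 = 39, d_3 = (2275 - 39^2)/29 = 754/29 = 26, a_3 = floor((47 + 39)/26) = 3.
  m_4 = 26*3 - 39 = 39, d_4 = (2275 - 39^2)/26 = 754/26 = 29, a_4 = floor((47 + 39)/29) = 2.
  m_5 = 29*2 - 39 = 19, d_5 = (2275 - 19^2)/29 = 1914/29 = 66, a_5 = floor((47 + 19)/66) = 1.
  m_6 = 66*1 - 19 = 47, d_6 = (2275 - 47^2)/66 = 66/66 = 1, a_6 = floor((47 + 47)/1) = 94.
  m_7 = 1*94 - 47 = 47, d_7 = (2275 - 47^2)/1 = 66/1 = 66: (m_7, d_7) = (m_1, d_1) = (47, 66), so from here the quotients repeat a_1, ..., a_6; the period length is 6.
So sqrt(2275) = [47; (1, 2, 3, 2, 1, 94)] with period length k = 6.
k is even, so the fundamental solution of x^2 - 2275y^2 = 1 is (p_{k-1}, q_{k-1}) = (p_5, q_5); compute convergents through index 5.
Convergents (p_i = a_i*p_{i-1} + p_{i-2}, q_i = a_i*q_{i-1} + q_{i-2} with p_{-2}=0, p_{-1}=1, q_{-2}=1, q_{-1}=0):
  i=0: a_0=47, p_0 = 47*1 + 0 = 47, q_0 = 47*0 + 1 = 1.
  i=1: a_1=1, p_1 = 1*47 + 1 = 48, q_1 = 1*1 + 0 = 1.
  i=2: a_2=2, p_2 = 2*48 + 47 = 143, q_2 = 2*1 + 1 = 3.
  i=3: a_3=3, p_3 = 3*143 + 48 = 477, q_3 = 3*3 + 1 = 10.
  i=4: a_4=2, p_4 = 2*477 + 143 = 1097, q_4 = 2*10 + 3 = 23.
  i=5: a_5=1, p_5 = 1*1097 + 477 = 1574, q_5 = 1*23 + 10 = 33.
Check: 1574^2 - 2275*33^2 = 2477476 - 2477475 = 1, so (x, y) = (1574, 33) solves the equation, and by the theorem it is the least positive solution.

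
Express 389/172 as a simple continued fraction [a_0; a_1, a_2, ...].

[2; 3, 1, 4, 1, 1, 1, 2]

Run the Euclidean algorithm on 389 and 172; the successive quotients are the partial quotients a_0, a_1, ... (each step inverts the fractional part left over by the previous one):
  389 = 2*172 + 45, so a_0 = 2.
  172 = 3*45 + 37, so a_1 = 3.
  45 = 1*37 + 8, so a_2 = 1.
  37 = 4*8 + 5, so a_3 = 4.
  8 = 1*5 + 3, so a_4 = 1.
  5 = 1*3 + 2, so a_5 = 1.
  3 = 1*2 + 1, so a_6 = 1.
  2 = 2*1 + 0, so a_7 = 2.
The remainder reaches 0 after 8 divisions, so the expansion has 8 partial quotients, read off in order.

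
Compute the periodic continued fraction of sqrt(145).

[12; (24)]

Write x_i = (sqrt(145) + m_i)/d_i with (m_0, d_0) = (0, 1). a_0 = floor(sqrt(145)) = 12, since 12^2 = 144 <= 145 < 169 = 13^2.
Iterate m_{i+1} = d_i*a_i - m_i, d_{i+1} = (145 - m_{i+1}^2)/d_i, a_{i+1} = floor((a_0 + m_{i+1})/d_{i+1}):
  m_1 = 1*12 - 0 = 12, d_1 = (145 - 12^2)/1 = 1/1 = 1, a_1 = floor((12 + 12)/1) = 24.
  m_2 = 1*24 - 12 = 12, d_2 = (145 - 12^2)/1 = 1/1 = 1: (m_2, d_2) = (m_1, d_1) = (12, 1), so from here the quotient a_1 repeats; the period length is 1.
Hence the expansion of sqrt(145) is a_0 = 12 followed by the repeating block 24 (period 1).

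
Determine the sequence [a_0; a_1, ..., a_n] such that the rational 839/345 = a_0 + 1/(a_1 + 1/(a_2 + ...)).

[2; 2, 3, 5, 1, 7]

Run the Euclidean algorithm on 839 and 345; the successive quotients are the partial quotients a_0, a_1, ... (each step inverts the fractional part left over by the previous one):
  839 = 2*345 + 149, so a_0 = 2.
  345 = 2*149 + 47, so a_1 = 2.
  149 = 3*47 + 8, so a_2 = 3.
  47 = 5*8 + 7, so a_3 = 5.
  8 = 1*7 + 1, so a_4 = 1.
  7 = 7*1 + 0, so a_5 = 7.
The remainder reaches 0 after 6 divisions, so the expansion has 6 partial quotients, read off in order.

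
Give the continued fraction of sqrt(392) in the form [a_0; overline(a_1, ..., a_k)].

Write x_i = (sqrt(392) + m_i)/d_i with (m_0, d_0) = (0, 1). a_0 = floor(sqrt(392)) = 19, since 19^2 = 361 <= 392 < 400 = 20^2.
Iterate m_{i+1} = d_i*a_i - m_i, d_{i+1} = (392 - m_{i+1}^2)/d_i, a_{i+1} = floor((a_0 + m_{i+1})/d_{i+1}):
  m_1 = 1*19 - 0 = 19, d_1 = (392 - 19^2)/1 = 31/1 = 31, a_1 = floor((19 + 19)/31) = 1.
  m_2 = 31*1 - 19 = 12, d_2 = (392 - 12^2)/31 = 248/31 = 8, a_2 = floor((19 + 12)/8) = 3.
  m_3 = 8*3 - 12 = 12, d_3 = (392 - 12^2)/8 = 248/8 = 31, a_3 = floor((19 + 12)/31) = 1.
  m_4 = 31*1 - 12 = 19, d_4 = (392 - 19^2)/31 = 31/31 = 1, a_4 = floor((19 + 19)/1) = 38.
  m_5 = 1*38 - 19 = 19, d_5 = (392 - 19^2)/1 = 31/1 = 31: (m_5, d_5) = (m_1, d_1) = (19, 31), so from here the quotients repeat a_1, ..., a_4; the period length is 4.
Hence the expansion of sqrt(392) is a_0 = 19 followed by the repeating block 1, 3, 1, 38 (period 4).

[19; overline(1, 3, 1, 38)]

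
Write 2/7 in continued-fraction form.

Run the Euclidean algorithm on 2 and 7; the successive quotients are the partial quotients a_0, a_1, ... (each step inverts the fractional part left over by the previous one):
  2 = 0*7 + 2, so a_0 = 0.
  7 = 3*2 + 1, so a_1 = 3.
  2 = 2*1 + 0, so a_2 = 2.
The remainder reaches 0 after 3 divisions, so the expansion has 3 partial quotients, read off in order.

[0; 3, 2]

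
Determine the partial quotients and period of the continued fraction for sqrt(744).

[27; (3, 1, 1, 1, 1, 1, 1, 1, 3, 54)]

Write x_i = (sqrt(744) + m_i)/d_i with (m_0, d_0) = (0, 1). a_0 = floor(sqrt(744)) = 27, since 27^2 = 729 <= 744 < 784 = 28^2.
Iterate m_{i+1} = d_i*a_i - m_i, d_{i+1} = (744 - m_{i+1}^2)/d_i, a_{i+1} = floor((a_0 + m_{i+1})/d_{i+1}):
  m_1 = 1*27 - 0 = 27, d_1 = (744 - 27^2)/1 = 15/1 = 15, a_1 = floor((27 + 27)/15) = 3.
  m_2 = 15*3 - 27 = 18, d_2 = (744 - 18^2)/15 = 420/15 = 28, a_2 = floor((27 + 18)/28) = 1.
  m_3 = 28*1 - 18 = 10, d_3 = (744 - 10^2)/28 = 644/28 = 23, a_3 = floor((27 + 10)/23) = 1.
  m_4 = 23*1 - 10 = 13, d_4 = (744 - 13^2)/23 = 575/23 = 25, a_4 = floor((27 + 13)/25) = 1.
  m_5 = 25*1 - 13 = 12, d_5 = (744 - 12^2)/25 = 600/25 = 24, a_5 = floor((27 + 12)/24) = 1.
  m_6 = 24*1 - 12 = 12, d_6 = (744 - 12^2)/24 = 600/24 = 25, a_6 = floor((27 + 12)/25) = 1.
  m_7 = 25*1 - 12 = 13, d_7 = (744 - 13^2)/25 = 575/25 = 23, a_7 = floor((27 + 13)/23) = 1.
  m_8 = 23*1 - 13 = 10, d_8 = (744 - 10^2)/23 = 644/23 = 28, a_8 = floor((27 + 10)/28) = 1.
  m_9 = 28*1 - 10 = 18, d_9 = (744 - 18^2)/28 = 420/28 = 15, a_9 = floor((27 + 18)/15) = 3.
  m_10 = 15*3 - 18 = 27, d_10 = (744 - 27^2)/15 = 15/15 = 1, a_10 = floor((27 + 27)/1) = 54.
  m_11 = 1*54 - 27 = 27, d_11 = (744 - 27^2)/1 = 15/1 = 15: (m_11, d_11) = (m_1, d_1) = (27, 15), so from here the quotients repeat a_1, ..., a_10; the period length is 10.
Hence the expansion of sqrt(744) is a_0 = 27 followed by the repeating block 3, 1, 1, 1, 1, 1, 1, 1, 3, 54 (period 10).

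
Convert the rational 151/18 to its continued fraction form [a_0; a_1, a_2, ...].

Run the Euclidean algorithm on 151 and 18; the successive quotients are the partial quotients a_0, a_1, ... (each step inverts the fractional part left over by the previous one):
  151 = 8*18 + 7, so a_0 = 8.
  18 = 2*7 + 4, so a_1 = 2.
  7 = 1*4 + 3, so a_2 = 1.
  4 = 1*3 + 1, so a_3 = 1.
  3 = 3*1 + 0, so a_4 = 3.
The remainder reaches 0 after 5 divisions, so the expansion has 5 partial quotients, read off in order.

[8; 2, 1, 1, 3]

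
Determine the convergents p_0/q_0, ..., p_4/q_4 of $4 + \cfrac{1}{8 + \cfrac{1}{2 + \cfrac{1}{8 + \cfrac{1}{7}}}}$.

4/1, 33/8, 70/17, 593/144, 4221/1025

Using the convergent recurrence p_i = a_i*p_{i-1} + p_{i-2}, q_i = a_i*q_{i-1} + q_{i-2} with p_{-2}=0, p_{-1}=1, q_{-2}=1, q_{-1}=0:
  i=0: a_0=4, p_0 = 4*1 + 0 = 4, q_0 = 4*0 + 1 = 1.
  i=1: a_1=8, p_1 = 8*4 + 1 = 33, q_1 = 8*1 + 0 = 8.
  i=2: a_2=2, p_2 = 2*33 + 4 = 70, q_2 = 2*8 + 1 = 17.
  i=3: a_3=8, p_3 = 8*70 + 33 = 593, q_3 = 8*17 + 8 = 144.
  i=4: a_4=7, p_4 = 7*593 + 70 = 4221, q_4 = 7*144 + 17 = 1025.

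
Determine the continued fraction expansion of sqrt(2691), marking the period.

[51; (1, 6, 1, 102)]

Write x_i = (sqrt(2691) + m_i)/d_i with (m_0, d_0) = (0, 1). a_0 = floor(sqrt(2691)) = 51, since 51^2 = 2601 <= 2691 < 2704 = 52^2.
Iterate m_{i+1} = d_i*a_i - m_i, d_{i+1} = (2691 - m_{i+1}^2)/d_i, a_{i+1} = floor((a_0 + m_{i+1})/d_{i+1}):
  m_1 = 1*51 - 0 = 51, d_1 = (2691 - 51^2)/1 = 90/1 = 90, a_1 = floor((51 + 51)/90) = 1.
  m_2 = 90*1 - 51 = 39, d_2 = (2691 - 39^2)/90 = 1170/90 = 13, a_2 = floor((51 + 39)/13) = 6.
  m_3 = 13*6 - 39 = 39, d_3 = (2691 - 39^2)/13 = 1170/13 = 90, a_3 = floor((51 + 39)/90) = 1.
  m_4 = 90*1 - 39 = 51, d_4 = (2691 - 51^2)/90 = 90/90 = 1, a_4 = floor((51 + 51)/1) = 102.
  m_5 = 1*102 - 51 = 51, d_5 = (2691 - 51^2)/1 = 90/1 = 90: (m_5, d_5) = (m_1, d_1) = (51, 90), so from here the quotients repeat a_1, ..., a_4; the period length is 4.
Hence the expansion of sqrt(2691) is a_0 = 51 followed by the repeating block 1, 6, 1, 102 (period 4).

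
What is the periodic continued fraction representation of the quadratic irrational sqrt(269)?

[16; (2, 2, 32)]

Write x_i = (sqrt(269) + m_i)/d_i with (m_0, d_0) = (0, 1). a_0 = floor(sqrt(269)) = 16, since 16^2 = 256 <= 269 < 289 = 17^2.
Iterate m_{i+1} = d_i*a_i - m_i, d_{i+1} = (269 - m_{i+1}^2)/d_i, a_{i+1} = floor((a_0 + m_{i+1})/d_{i+1}):
  m_1 = 1*16 - 0 = 16, d_1 = (269 - 16^2)/1 = 13/1 = 13, a_1 = floor((16 + 16)/13) = 2.
  m_2 = 13*2 - 16 = 10, d_2 = (269 - 10^2)/13 = 169/13 = 13, a_2 = floor((16 + 10)/13) = 2.
  m_3 = 13*2 - 10 = 16, d_3 = (269 - 16^2)/13 = 13/13 = 1, a_3 = floor((16 + 16)/1) = 32.
  m_4 = 1*32 - 16 = 16, d_4 = (269 - 16^2)/1 = 13/1 = 13: (m_4, d_4) = (m_1, d_1) = (16, 13), so from here the quotients repeat a_1, ..., a_3; the period length is 3.
Hence the expansion of sqrt(269) is a_0 = 16 followed by the repeating block 2, 2, 32 (period 3).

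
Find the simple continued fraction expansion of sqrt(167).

Write x_i = (sqrt(167) + m_i)/d_i with (m_0, d_0) = (0, 1). a_0 = floor(sqrt(167)) = 12, since 12^2 = 144 <= 167 < 169 = 13^2.
Iterate m_{i+1} = d_i*a_i - m_i, d_{i+1} = (167 - m_{i+1}^2)/d_i, a_{i+1} = floor((a_0 + m_{i+1})/d_{i+1}):
  m_1 = 1*12 - 0 = 12, d_1 = (167 - 12^2)/1 = 23/1 = 23, a_1 = floor((12 + 12)/23) = 1.
  m_2 = 23*1 - 12 = 11, d_2 = (167 - 11^2)/23 = 46/23 = 2, a_2 = floor((12 + 11)/2) = 11.
  m_3 = 2*11 - 11 = 11, d_3 = (167 - 11^2)/2 = 46/2 = 23, a_3 = floor((12 + 11)/23) = 1.
  m_4 = 23*1 - 11 = 12, d_4 = (167 - 12^2)/23 = 23/23 = 1, a_4 = floor((12 + 12)/1) = 24.
  m_5 = 1*24 - 12 = 12, d_5 = (167 - 12^2)/1 = 23/1 = 23: (m_5, d_5) = (m_1, d_1) = (12, 23), so from here the quotients repeat a_1, ..., a_4; the period length is 4.
Hence the expansion of sqrt(167) is a_0 = 12 followed by the repeating block 1, 11, 1, 24 (period 4).

[12; (1, 11, 1, 24)]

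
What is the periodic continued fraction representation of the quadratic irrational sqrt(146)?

[12; (12, 24)]

Write x_i = (sqrt(146) + m_i)/d_i with (m_0, d_0) = (0, 1). a_0 = floor(sqrt(146)) = 12, since 12^2 = 144 <= 146 < 169 = 13^2.
Iterate m_{i+1} = d_i*a_i - m_i, d_{i+1} = (146 - m_{i+1}^2)/d_i, a_{i+1} = floor((a_0 + m_{i+1})/d_{i+1}):
  m_1 = 1*12 - 0 = 12, d_1 = (146 - 12^2)/1 = 2/1 = 2, a_1 = floor((12 + 12)/2) = 12.
  m_2 = 2*12 - 12 = 12, d_2 = (146 - 12^2)/2 = 2/2 = 1, a_2 = floor((12 + 12)/1) = 24.
  m_3 = 1*24 - 12 = 12, d_3 = (146 - 12^2)/1 = 2/1 = 2: (m_3, d_3) = (m_1, d_1) = (12, 2), so from here the quotients repeat a_1, a_2; the period length is 2.
Hence the expansion of sqrt(146) is a_0 = 12 followed by the repeating block 12, 24 (period 2).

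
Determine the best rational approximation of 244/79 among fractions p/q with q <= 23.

71/23

Expand x = 244/79 as a continued fraction with the Euclidean algorithm:
  244 = 3*79 + 7, so a_0 = 3.
  79 = 11*7 + 2, so a_1 = 11.
  7 = 3*2 + 1, so a_2 = 3.
  2 = 2*1 + 0, so a_3 = 2.
so x = [3; 11, 3, 2].
Convergents (p_i = a_i*p_{i-1} + p_{i-2}, q_i = a_i*q_{i-1} + q_{i-2} with p_{-2}=0, p_{-1}=1, q_{-2}=1, q_{-1}=0), until the denominator exceeds 23:
  i=0: a_0=3, p_0 = 3*1 + 0 = 3, q_0 = 3*0 + 1 = 1.
  i=1: a_1=11, p_1 = 11*3 + 1 = 34, q_1 = 11*1 + 0 = 11.
  i=2: a_2=3, p_2 = 3*34 + 3 = 105, q_2 = 3*11 + 1 = 34.
q_2 = 34 > 23, so the last convergent with denominator <= 23 is p_1/q_1 = 34/11.
The closest fraction with denominator <= 23 is either p_1/q_1 or the intermediate fraction (k*p_1 + p_0)/(k*q_1 + q_0) with the largest k >= 1 whose denominator stays <= 23; these approach x as k grows, and every other convergent or intermediate fraction in range is farther away.
Largest k: floor((23 - q_0)/q_1) = floor((23 - 1)/11) = 2.
That gives (2*34 + 3)/(2*11 + 1) = 71/23.
Compare the errors: |x - 34/11| = |244*11 - 34*79|/(79*11) = 2/869, and |x - 71/23| = |244*23 - 71*79|/(79*23) = 3/1817.
Cross-multiplying, 3*869 = 2607 < 3634 = 2*1817, so 3/1817 is smaller: the intermediate fraction 71/23 is closer to x than 34/11.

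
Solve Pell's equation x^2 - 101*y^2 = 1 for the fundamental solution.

(x, y) = (201, 20)

First expand sqrt(101) as a continued fraction. With x_i = (sqrt(101) + m_i)/d_i and (m_0, d_0) = (0, 1): a_0 = floor(sqrt(101)) = 10, since 10^2 = 100 <= 101 < 121 = 11^2.
Iterate m_{i+1} = d_i*a_i - m_i, d_{i+1} = (101 - m_{i+1}^2)/d_i, a_{i+1} = floor((a_0 + m_{i+1})/d_{i+1}):
  m_1 = 1*10 - 0 = 10, d_1 = (101 - 10^2)/1 = 1/1 = 1, a_1 = floor((10 + 10)/1) = 20.
  m_2 = 1*20 - 10 = 10, d_2 = (101 - 10^2)/1 = 1/1 = 1: (m_2, d_2) = (m_1, d_1) = (10, 1), so from here the quotient a_1 repeats; the period length is 1.
So sqrt(101) = [10; (20)] with period length k = 1.
k is odd, so (p_{k-1}, q_{k-1}) only solves x^2 - 101y^2 = -1 and the fundamental solution of x^2 - 101y^2 = 1 is (p_{2k-1}, q_{2k-1}) = (p_1, q_1); compute convergents through index 1, running through the period twice.
Convergents (p_i = a_i*p_{i-1} + p_{i-2}, q_i = a_i*q_{i-1} + q_{i-2} with p_{-2}=0, p_{-1}=1, q_{-2}=1, q_{-1}=0):
  i=0: a_0=10, p_0 = 10*1 + 0 = 10, q_0 = 10*0 + 1 = 1.
  i=1: a_1=20, p_1 = 20*10 + 1 = 201, q_1 = 20*1 + 0 = 20.
Indeed p_0^2 - 101*q_0^2 = 100 - 101 = -1, not +1.
Check: 201^2 - 101*20^2 = 40401 - 40400 = 1, so (x, y) = (201, 20) solves the equation, and by the theorem it is the least positive solution.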